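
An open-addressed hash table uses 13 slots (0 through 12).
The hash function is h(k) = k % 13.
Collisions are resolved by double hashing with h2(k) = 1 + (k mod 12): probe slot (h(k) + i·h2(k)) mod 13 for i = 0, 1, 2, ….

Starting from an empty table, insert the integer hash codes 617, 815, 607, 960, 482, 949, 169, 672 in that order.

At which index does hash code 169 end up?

617: h=6 → slot 6
815: h=9 → slot 9
607: h=9, h2=8, probe 9,4 → slot 4
960: h=11 → slot 11
482: h=1 → slot 1
949: h=0 → slot 0
169: h=0, h2=2, probe 0,2 → slot 2
672: h=9, h2=1, probe 9,10 → slot 10
Table: [949, 482, 169, ∅, 607, ∅, 617, ∅, ∅, 815, 672, 960, ∅]

2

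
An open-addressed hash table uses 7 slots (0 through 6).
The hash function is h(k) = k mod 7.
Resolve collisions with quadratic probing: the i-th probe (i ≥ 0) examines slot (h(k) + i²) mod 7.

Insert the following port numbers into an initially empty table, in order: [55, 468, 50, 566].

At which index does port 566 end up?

Insert 55: h=6, slot 6 empty -> index 6.
Insert 468: h=6, slot 6 occupied -> index 0.
Insert 50: h=1, slot 1 empty -> index 1.
Insert 566: h=6, slots 6,0 occupied -> index 3.
Table: [468, 50, —, 566, —, —, 55]

3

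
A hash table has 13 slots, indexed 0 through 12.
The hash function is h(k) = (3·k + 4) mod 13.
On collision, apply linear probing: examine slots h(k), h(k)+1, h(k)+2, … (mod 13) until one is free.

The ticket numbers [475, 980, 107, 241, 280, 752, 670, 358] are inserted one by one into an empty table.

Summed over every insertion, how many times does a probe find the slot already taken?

14

Insert 475: h=12, slot 12 empty -> index 12.
Insert 980: h=6, slot 6 empty -> index 6.
Insert 107: h=0, slot 0 empty -> index 0.
Insert 241: h=12, slots 12,0 occupied -> index 1.
Insert 280: h=12, slots 12,0,1 occupied -> index 2.
Insert 752: h=11, slot 11 empty -> index 11.
Insert 670: h=12, slots 12,0,1,2 occupied -> index 3.
Insert 358: h=12, slots 12,0,1,2,3 occupied -> index 4.
Table: [107, 241, 280, 670, 358, -, 980, -, -, -, -, 752, 475]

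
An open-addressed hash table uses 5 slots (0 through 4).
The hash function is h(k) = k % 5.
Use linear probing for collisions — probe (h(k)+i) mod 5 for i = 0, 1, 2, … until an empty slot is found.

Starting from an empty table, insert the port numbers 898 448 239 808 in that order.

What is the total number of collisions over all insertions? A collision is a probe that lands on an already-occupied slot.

898: h=3 -> slot 3
448: h=3, probe 3,4 -> slot 4
239: h=4, probe 4,0 -> slot 0
808: h=3, probe 3,4,0,1 -> slot 1
Table: [239, 808, -, 898, 448]

5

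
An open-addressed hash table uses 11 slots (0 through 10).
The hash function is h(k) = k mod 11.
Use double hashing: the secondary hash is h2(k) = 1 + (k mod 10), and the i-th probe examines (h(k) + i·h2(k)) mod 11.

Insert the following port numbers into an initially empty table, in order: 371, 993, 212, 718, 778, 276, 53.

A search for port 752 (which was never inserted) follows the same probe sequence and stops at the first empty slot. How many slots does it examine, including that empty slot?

2

Insert 371: h=8, slot 8 empty => index 8.
Insert 993: h=3, slot 3 empty => index 3.
Insert 212: h=3, h2=3, slot 3 occupied => index 6.
Insert 718: h=3, h2=9, slot 3 occupied => index 1.
Insert 778: h=8, h2=9, slots 8,6 occupied => index 4.
Insert 276: h=1, h2=7, slots 1,8,4 occupied => index 0.
Insert 53: h=9, slot 9 empty => index 9.
Table: [276, 718, _, 993, 778, _, 212, _, 371, 53, _]
Lookup 752: h=4, h2=3, probe 4,7 → slot 7 empty, not found.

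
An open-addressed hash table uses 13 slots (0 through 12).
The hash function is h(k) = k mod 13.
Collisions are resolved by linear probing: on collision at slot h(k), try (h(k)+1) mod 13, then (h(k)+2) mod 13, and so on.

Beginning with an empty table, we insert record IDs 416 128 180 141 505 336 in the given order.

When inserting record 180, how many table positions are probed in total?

Insert 416: h=0, slot 0 empty => index 0.
Insert 128: h=11, slot 11 empty => index 11.
Insert 180: h=11, slot 11 occupied => index 12.
Insert 141: h=11, slots 11,12,0 occupied => index 1.
Insert 505: h=11, slots 11,12,0,1 occupied => index 2.
Insert 336: h=11, slots 11,12,0,1,2 occupied => index 3.
Table: [416, 141, 505, 336, _, _, _, _, _, _, _, 128, 180]

2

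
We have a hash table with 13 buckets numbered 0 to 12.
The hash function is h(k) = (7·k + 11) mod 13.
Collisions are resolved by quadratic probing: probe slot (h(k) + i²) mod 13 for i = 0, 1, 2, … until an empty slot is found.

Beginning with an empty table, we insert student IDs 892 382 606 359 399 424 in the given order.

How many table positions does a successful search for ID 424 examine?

4

Insert 892: h=2, slot 2 empty => index 2.
Insert 382: h=7, slot 7 empty => index 7.
Insert 606: h=2, slot 2 occupied => index 3.
Insert 359: h=2, slots 2,3 occupied => index 6.
Insert 399: h=9, slot 9 empty => index 9.
Insert 424: h=2, slots 2,3,6 occupied => index 11.
Table: [., ., 892, 606, ., ., 359, 382, ., 399, ., 424, .]
Lookup 424: h=2, probe 2,3,6,11 → found at 11.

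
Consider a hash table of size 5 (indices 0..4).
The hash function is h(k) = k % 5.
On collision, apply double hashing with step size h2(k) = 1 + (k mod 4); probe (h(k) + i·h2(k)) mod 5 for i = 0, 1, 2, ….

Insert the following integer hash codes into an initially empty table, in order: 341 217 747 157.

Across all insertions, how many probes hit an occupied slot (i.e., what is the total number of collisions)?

341 hashes to 1; slot 1 is free -> place at 1.
217 hashes to 2; slot 2 is free -> place at 2.
747 hashes to 2, h2=4; 2,1 taken -> place at 0.
157 hashes to 2, h2=2; 2 taken -> place at 4.
Table: [747, 341, 217, _, 157]

3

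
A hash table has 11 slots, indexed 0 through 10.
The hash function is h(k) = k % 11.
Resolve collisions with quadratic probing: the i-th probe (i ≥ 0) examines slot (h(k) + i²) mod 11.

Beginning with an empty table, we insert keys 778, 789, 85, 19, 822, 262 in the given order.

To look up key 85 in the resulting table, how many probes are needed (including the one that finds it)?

3

Insert 778: h=8, slot 8 empty => index 8.
Insert 789: h=8, slot 8 occupied => index 9.
Insert 85: h=8, slots 8,9 occupied => index 1.
Insert 19: h=8, slots 8,9,1 occupied => index 6.
Insert 822: h=8, slots 8,9,1,6 occupied => index 2.
Insert 262: h=9, slot 9 occupied => index 10.
Table: [—, 85, 822, —, —, —, 19, —, 778, 789, 262]
Lookup 85: h=8, probe 8,9,1 → found at 1.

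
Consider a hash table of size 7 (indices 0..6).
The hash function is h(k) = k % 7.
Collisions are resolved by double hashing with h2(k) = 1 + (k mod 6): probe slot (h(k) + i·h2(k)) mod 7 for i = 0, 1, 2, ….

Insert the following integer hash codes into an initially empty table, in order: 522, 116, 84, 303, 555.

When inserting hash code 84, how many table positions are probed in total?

2

522: h=4 => slot 4
116: h=4, h2=3, probe 4,0 => slot 0
84: h=0, h2=1, probe 0,1 => slot 1
303: h=2 => slot 2
555: h=2, h2=4, probe 2,6 => slot 6
Table: [116, 84, 303, _, 522, _, 555]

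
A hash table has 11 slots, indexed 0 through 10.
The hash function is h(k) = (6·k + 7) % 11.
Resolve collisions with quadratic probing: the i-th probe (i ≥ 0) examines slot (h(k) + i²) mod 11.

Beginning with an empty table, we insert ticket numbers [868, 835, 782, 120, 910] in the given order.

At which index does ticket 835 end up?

Insert 868: h=1, slot 1 empty => index 1.
Insert 835: h=1, slot 1 occupied => index 2.
Insert 782: h=2, slot 2 occupied => index 3.
Insert 120: h=1, slots 1,2 occupied => index 5.
Insert 910: h=0, slot 0 empty => index 0.
Table: [910, 868, 835, 782, ., 120, ., ., ., ., .]

2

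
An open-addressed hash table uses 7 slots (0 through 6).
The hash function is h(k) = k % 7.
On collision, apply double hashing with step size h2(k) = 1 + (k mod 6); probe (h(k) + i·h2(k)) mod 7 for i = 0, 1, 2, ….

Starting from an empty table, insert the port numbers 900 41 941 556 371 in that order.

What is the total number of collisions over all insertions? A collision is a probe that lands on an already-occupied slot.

1

900: h=4 → slot 4
41: h=6 → slot 6
941: h=3 → slot 3
556: h=3, h2=5, probe 3,1 → slot 1
371: h=0 → slot 0
Table: [371, 556, —, 941, 900, —, 41]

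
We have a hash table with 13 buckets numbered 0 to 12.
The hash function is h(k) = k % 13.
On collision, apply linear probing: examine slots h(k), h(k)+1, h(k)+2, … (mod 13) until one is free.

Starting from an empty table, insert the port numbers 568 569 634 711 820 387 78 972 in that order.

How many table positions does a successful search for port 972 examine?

568: h=9 => slot 9
569: h=10 => slot 10
634: h=10, probe 10,11 => slot 11
711: h=9, probe 9,10,11,12 => slot 12
820: h=1 => slot 1
387: h=10, probe 10,11,12,0 => slot 0
78: h=0, probe 0,1,2 => slot 2
972: h=10, probe 10,11,12,0,1,2,3 => slot 3
Table: [387, 820, 78, 972, ., ., ., ., ., 568, 569, 634, 711]
Lookup 972: h=10, probe 10,11,12,0,1,2,3 → found at 3.

7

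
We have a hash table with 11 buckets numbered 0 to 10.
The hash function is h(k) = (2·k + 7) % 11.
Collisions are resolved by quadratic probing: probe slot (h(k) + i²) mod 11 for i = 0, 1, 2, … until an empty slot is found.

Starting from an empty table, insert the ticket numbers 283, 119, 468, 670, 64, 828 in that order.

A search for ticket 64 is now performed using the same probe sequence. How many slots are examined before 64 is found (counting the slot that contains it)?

2

283: h=1 -> slot 1
119: h=3 -> slot 3
468: h=8 -> slot 8
670: h=5 -> slot 5
64: h=3, probe 3,4 -> slot 4
828: h=2 -> slot 2
Table: [∅, 283, 828, 119, 64, 670, ∅, ∅, 468, ∅, ∅]
Lookup 64: h=3, probe 3,4 → found at 4.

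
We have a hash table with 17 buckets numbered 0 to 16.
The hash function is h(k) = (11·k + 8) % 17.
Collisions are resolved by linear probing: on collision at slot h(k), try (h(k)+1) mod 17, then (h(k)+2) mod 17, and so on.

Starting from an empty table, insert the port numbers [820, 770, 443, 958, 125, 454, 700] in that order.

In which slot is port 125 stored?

820: h=1 → slot 1
770: h=12 → slot 12
443: h=2 → slot 2
958: h=6 → slot 6
125: h=6, probe 6,7 → slot 7
454: h=4 → slot 4
700: h=7, probe 7,8 → slot 8
Table: [∅, 820, 443, ∅, 454, ∅, 958, 125, 700, ∅, ∅, ∅, 770, ∅, ∅, ∅, ∅]

7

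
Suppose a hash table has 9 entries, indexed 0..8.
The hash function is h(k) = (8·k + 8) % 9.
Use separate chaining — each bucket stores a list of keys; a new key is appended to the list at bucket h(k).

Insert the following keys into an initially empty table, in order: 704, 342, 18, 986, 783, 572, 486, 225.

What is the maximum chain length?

5

Insert 704: h=6, bucket 6 empty -> new chain.
Insert 342: h=8, bucket 8 empty -> new chain.
Insert 18: h=8, bucket 8 nonempty -> append to chain.
Insert 986: h=3, bucket 3 empty -> new chain.
Insert 783: h=8, bucket 8 nonempty -> append to chain.
Insert 572: h=3, bucket 3 nonempty -> append to chain.
Insert 486: h=8, bucket 8 nonempty -> append to chain.
Insert 225: h=8, bucket 8 nonempty -> append to chain.
Final buckets:
0: ∅
1: ∅
2: ∅
3: 986 -> 572
4: ∅
5: ∅
6: 704
7: ∅
8: 342 -> 18 -> 783 -> 486 -> 225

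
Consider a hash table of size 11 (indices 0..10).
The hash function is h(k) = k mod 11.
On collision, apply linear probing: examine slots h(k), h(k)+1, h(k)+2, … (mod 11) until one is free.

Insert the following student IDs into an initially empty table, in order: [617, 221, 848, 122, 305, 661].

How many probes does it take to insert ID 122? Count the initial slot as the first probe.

617 hashes to 1; slot 1 is free -> place at 1.
221 hashes to 1; 1 taken -> place at 2.
848 hashes to 1; 1,2 taken -> place at 3.
122 hashes to 1; 1,2,3 taken -> place at 4.
305 hashes to 8; slot 8 is free -> place at 8.
661 hashes to 1; 1,2,3,4 taken -> place at 5.
Table: [∅, 617, 221, 848, 122, 661, ∅, ∅, 305, ∅, ∅]

4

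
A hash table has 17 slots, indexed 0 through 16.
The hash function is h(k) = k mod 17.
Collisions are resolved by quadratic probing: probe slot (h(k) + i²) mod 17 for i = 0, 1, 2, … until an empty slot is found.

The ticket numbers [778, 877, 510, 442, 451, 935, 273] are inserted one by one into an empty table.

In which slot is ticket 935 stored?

4

778: h=13 => slot 13
877: h=10 => slot 10
510: h=0 => slot 0
442: h=0, probe 0,1 => slot 1
451: h=9 => slot 9
935: h=0, probe 0,1,4 => slot 4
273: h=1, probe 1,2 => slot 2
Table: [510, 442, 273, ., 935, ., ., ., ., 451, 877, ., ., 778, ., ., .]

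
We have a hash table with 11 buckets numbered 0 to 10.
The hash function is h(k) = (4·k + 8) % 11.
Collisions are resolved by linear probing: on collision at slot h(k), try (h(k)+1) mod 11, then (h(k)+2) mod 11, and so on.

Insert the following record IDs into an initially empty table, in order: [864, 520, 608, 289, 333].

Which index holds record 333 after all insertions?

864: h=10 -> slot 10
520: h=9 -> slot 9
608: h=9, probe 9,10,0 -> slot 0
289: h=9, probe 9,10,0,1 -> slot 1
333: h=9, probe 9,10,0,1,2 -> slot 2
Table: [608, 289, 333, ∅, ∅, ∅, ∅, ∅, ∅, 520, 864]

2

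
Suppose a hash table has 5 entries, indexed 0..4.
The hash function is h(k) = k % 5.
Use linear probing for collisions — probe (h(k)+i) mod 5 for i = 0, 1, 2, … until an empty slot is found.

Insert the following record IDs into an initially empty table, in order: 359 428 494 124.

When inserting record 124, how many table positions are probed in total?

3

359: h=4 → slot 4
428: h=3 → slot 3
494: h=4, probe 4,0 → slot 0
124: h=4, probe 4,0,1 → slot 1
Table: [494, 124, ., 428, 359]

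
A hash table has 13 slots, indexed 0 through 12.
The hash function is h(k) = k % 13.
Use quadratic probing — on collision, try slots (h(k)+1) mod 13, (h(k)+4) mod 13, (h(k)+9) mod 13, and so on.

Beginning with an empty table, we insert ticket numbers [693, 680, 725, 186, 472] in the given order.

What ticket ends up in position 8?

186

693 hashes to 4; slot 4 is free → place at 4.
680 hashes to 4; 4 taken → place at 5.
725 hashes to 10; slot 10 is free → place at 10.
186 hashes to 4; 4,5 taken → place at 8.
472 hashes to 4; 4,5,8 taken → place at 0.
Table: [472, ∅, ∅, ∅, 693, 680, ∅, ∅, 186, ∅, 725, ∅, ∅]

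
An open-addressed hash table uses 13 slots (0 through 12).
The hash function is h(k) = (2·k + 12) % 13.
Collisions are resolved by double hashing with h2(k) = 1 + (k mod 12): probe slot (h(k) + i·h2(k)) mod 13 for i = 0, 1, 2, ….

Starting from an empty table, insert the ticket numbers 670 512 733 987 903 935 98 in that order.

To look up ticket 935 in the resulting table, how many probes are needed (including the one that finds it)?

670 hashes to 0; slot 0 is free -> place at 0.
512 hashes to 9; slot 9 is free -> place at 9.
733 hashes to 9, h2=2; 9 taken -> place at 11.
987 hashes to 10; slot 10 is free -> place at 10.
903 hashes to 11, h2=4; 11 taken -> place at 2.
935 hashes to 10, h2=12; 10,9 taken -> place at 8.
98 hashes to 0, h2=3; 0 taken -> place at 3.
Table: [670, -, 903, 98, -, -, -, -, 935, 512, 987, 733, -]
Lookup 935: h=10, h2=12, probe 10,9,8 → found at 8.

3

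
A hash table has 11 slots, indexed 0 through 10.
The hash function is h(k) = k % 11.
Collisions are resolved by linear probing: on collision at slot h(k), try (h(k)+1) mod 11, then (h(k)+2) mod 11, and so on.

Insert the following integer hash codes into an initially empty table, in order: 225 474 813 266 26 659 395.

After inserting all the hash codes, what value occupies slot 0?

225: h=5 => slot 5
474: h=1 => slot 1
813: h=10 => slot 10
266: h=2 => slot 2
26: h=4 => slot 4
659: h=10, probe 10,0 => slot 0
395: h=10, probe 10,0,1,2,3 => slot 3
Table: [659, 474, 266, 395, 26, 225, ., ., ., ., 813]

659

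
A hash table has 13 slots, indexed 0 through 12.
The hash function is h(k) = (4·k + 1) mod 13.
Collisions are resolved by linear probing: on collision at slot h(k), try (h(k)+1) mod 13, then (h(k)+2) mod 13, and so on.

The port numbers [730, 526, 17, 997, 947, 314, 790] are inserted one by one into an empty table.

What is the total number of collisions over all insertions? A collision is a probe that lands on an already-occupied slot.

1

730: h=9 => slot 9
526: h=12 => slot 12
17: h=4 => slot 4
997: h=11 => slot 11
947: h=6 => slot 6
314: h=9, probe 9,10 => slot 10
790: h=2 => slot 2
Table: [—, —, 790, —, 17, —, 947, —, —, 730, 314, 997, 526]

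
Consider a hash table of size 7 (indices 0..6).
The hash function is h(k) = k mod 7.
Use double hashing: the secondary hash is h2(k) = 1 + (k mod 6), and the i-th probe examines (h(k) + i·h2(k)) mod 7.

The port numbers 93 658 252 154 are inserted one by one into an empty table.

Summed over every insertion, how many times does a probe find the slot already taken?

93: h=2 => slot 2
658: h=0 => slot 0
252: h=0, h2=1, probe 0,1 => slot 1
154: h=0, h2=5, probe 0,5 => slot 5
Table: [658, 252, 93, _, _, 154, _]

2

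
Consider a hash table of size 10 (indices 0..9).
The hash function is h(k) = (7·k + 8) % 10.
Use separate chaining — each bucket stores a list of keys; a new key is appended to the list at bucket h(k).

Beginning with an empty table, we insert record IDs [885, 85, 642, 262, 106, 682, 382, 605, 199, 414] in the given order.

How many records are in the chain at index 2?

4

Insert 885: h=3, bucket 3 empty -> new chain.
Insert 85: h=3, bucket 3 nonempty -> append to chain.
Insert 642: h=2, bucket 2 empty -> new chain.
Insert 262: h=2, bucket 2 nonempty -> append to chain.
Insert 106: h=0, bucket 0 empty -> new chain.
Insert 682: h=2, bucket 2 nonempty -> append to chain.
Insert 382: h=2, bucket 2 nonempty -> append to chain.
Insert 605: h=3, bucket 3 nonempty -> append to chain.
Insert 199: h=1, bucket 1 empty -> new chain.
Insert 414: h=6, bucket 6 empty -> new chain.
Final buckets:
0: 106
1: 199
2: 642 -> 262 -> 682 -> 382
3: 885 -> 85 -> 605
4: —
5: —
6: 414
7: —
8: —
9: —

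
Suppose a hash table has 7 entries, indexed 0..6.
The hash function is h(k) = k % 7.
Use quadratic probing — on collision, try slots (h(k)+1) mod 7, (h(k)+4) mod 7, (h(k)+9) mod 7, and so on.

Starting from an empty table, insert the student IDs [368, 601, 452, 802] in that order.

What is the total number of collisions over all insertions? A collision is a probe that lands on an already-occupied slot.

368 hashes to 4; slot 4 is free => place at 4.
601 hashes to 6; slot 6 is free => place at 6.
452 hashes to 4; 4 taken => place at 5.
802 hashes to 4; 4,5 taken => place at 1.
Table: [—, 802, —, —, 368, 452, 601]

3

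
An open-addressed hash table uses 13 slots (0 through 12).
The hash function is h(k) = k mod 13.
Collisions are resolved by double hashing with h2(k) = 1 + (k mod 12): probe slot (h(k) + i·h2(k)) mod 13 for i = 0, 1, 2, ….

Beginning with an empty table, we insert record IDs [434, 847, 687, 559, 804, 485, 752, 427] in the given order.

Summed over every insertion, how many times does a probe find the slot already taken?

3

Insert 434: h=5, slot 5 empty -> index 5.
Insert 847: h=2, slot 2 empty -> index 2.
Insert 687: h=11, slot 11 empty -> index 11.
Insert 559: h=0, slot 0 empty -> index 0.
Insert 804: h=11, h2=1, slot 11 occupied -> index 12.
Insert 485: h=4, slot 4 empty -> index 4.
Insert 752: h=11, h2=9, slot 11 occupied -> index 7.
Insert 427: h=11, h2=8, slot 11 occupied -> index 6.
Table: [559, ., 847, ., 485, 434, 427, 752, ., ., ., 687, 804]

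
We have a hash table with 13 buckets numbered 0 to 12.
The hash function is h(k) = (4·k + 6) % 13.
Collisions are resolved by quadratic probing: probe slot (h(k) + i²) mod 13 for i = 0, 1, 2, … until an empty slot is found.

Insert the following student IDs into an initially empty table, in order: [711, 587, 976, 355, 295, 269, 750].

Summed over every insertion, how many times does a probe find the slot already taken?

6

711 hashes to 3; slot 3 is free → place at 3.
587 hashes to 1; slot 1 is free → place at 1.
976 hashes to 10; slot 10 is free → place at 10.
355 hashes to 9; slot 9 is free → place at 9.
295 hashes to 3; 3 taken → place at 4.
269 hashes to 3; 3,4 taken → place at 7.
750 hashes to 3; 3,4,7 taken → place at 12.
Table: [-, 587, -, 711, 295, -, -, 269, -, 355, 976, -, 750]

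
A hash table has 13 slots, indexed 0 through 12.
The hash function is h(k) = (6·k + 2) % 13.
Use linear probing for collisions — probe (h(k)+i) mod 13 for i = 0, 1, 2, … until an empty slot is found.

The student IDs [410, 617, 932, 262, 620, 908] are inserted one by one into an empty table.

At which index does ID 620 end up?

6

Insert 410: h=5, slot 5 empty -> index 5.
Insert 617: h=12, slot 12 empty -> index 12.
Insert 932: h=4, slot 4 empty -> index 4.
Insert 262: h=1, slot 1 empty -> index 1.
Insert 620: h=4, slots 4,5 occupied -> index 6.
Insert 908: h=3, slot 3 empty -> index 3.
Table: [∅, 262, ∅, 908, 932, 410, 620, ∅, ∅, ∅, ∅, ∅, 617]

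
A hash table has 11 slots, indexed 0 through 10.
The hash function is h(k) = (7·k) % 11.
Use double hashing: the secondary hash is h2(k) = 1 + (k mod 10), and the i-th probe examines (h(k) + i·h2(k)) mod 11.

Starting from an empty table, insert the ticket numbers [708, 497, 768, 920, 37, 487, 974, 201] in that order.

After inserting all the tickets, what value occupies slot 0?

708 hashes to 6; slot 6 is free => place at 6.
497 hashes to 3; slot 3 is free => place at 3.
768 hashes to 8; slot 8 is free => place at 8.
920 hashes to 5; slot 5 is free => place at 5.
37 hashes to 6, h2=8; 6,3 taken => place at 0.
487 hashes to 10; slot 10 is free => place at 10.
974 hashes to 9; slot 9 is free => place at 9.
201 hashes to 10, h2=2; 10 taken => place at 1.
Table: [37, 201, —, 497, —, 920, 708, —, 768, 974, 487]

37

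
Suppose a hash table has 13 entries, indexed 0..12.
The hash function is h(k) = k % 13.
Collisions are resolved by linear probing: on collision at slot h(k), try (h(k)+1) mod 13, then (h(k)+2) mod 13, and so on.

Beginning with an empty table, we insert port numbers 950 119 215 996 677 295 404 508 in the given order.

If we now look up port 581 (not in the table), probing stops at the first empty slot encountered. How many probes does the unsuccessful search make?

950: h=1 → slot 1
119: h=2 → slot 2
215: h=7 → slot 7
996: h=8 → slot 8
677: h=1, probe 1,2,3 → slot 3
295: h=9 → slot 9
404: h=1, probe 1,2,3,4 → slot 4
508: h=1, probe 1,2,3,4,5 → slot 5
Table: [_, 950, 119, 677, 404, 508, _, 215, 996, 295, _, _, _]
Lookup 581: h=9, probe 9,10 → slot 10 empty, not found.

2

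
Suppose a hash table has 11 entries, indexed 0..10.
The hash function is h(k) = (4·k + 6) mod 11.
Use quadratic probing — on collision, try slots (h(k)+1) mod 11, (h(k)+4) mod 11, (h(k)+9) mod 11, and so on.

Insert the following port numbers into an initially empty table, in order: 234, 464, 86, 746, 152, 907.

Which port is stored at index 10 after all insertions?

234 hashes to 7; slot 7 is free → place at 7.
464 hashes to 3; slot 3 is free → place at 3.
86 hashes to 9; slot 9 is free → place at 9.
746 hashes to 9; 9 taken → place at 10.
152 hashes to 9; 9,10 taken → place at 2.
907 hashes to 4; slot 4 is free → place at 4.
Table: [—, —, 152, 464, 907, —, —, 234, —, 86, 746]

746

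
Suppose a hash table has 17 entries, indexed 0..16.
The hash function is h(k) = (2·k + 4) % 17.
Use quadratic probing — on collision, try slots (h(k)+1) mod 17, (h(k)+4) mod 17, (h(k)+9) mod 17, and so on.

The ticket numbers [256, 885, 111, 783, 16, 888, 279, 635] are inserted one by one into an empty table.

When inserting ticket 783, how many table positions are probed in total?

3

Insert 256: h=6, slot 6 empty => index 6.
Insert 885: h=6, slot 6 occupied => index 7.
Insert 111: h=5, slot 5 empty => index 5.
Insert 783: h=6, slots 6,7 occupied => index 10.
Insert 16: h=2, slot 2 empty => index 2.
Insert 888: h=12, slot 12 empty => index 12.
Insert 279: h=1, slot 1 empty => index 1.
Insert 635: h=16, slot 16 empty => index 16.
Table: [—, 279, 16, —, —, 111, 256, 885, —, —, 783, —, 888, —, —, —, 635]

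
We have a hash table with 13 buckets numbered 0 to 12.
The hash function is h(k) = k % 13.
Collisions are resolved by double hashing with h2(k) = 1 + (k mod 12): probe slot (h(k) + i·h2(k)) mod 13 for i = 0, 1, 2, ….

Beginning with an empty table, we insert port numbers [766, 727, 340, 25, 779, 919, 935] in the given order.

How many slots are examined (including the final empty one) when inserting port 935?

3

Insert 766: h=12, slot 12 empty → index 12.
Insert 727: h=12, h2=8, slot 12 occupied → index 7.
Insert 340: h=2, slot 2 empty → index 2.
Insert 25: h=12, h2=2, slot 12 occupied → index 1.
Insert 779: h=12, h2=12, slot 12 occupied → index 11.
Insert 919: h=9, slot 9 empty → index 9.
Insert 935: h=12, h2=12, slots 12,11 occupied → index 10.
Table: [—, 25, 340, —, —, —, —, 727, —, 919, 935, 779, 766]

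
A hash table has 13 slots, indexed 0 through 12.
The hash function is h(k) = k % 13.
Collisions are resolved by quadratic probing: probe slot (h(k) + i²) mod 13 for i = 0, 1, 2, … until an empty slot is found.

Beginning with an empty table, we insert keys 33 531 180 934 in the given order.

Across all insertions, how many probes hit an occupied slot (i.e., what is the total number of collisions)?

33 hashes to 7; slot 7 is free → place at 7.
531 hashes to 11; slot 11 is free → place at 11.
180 hashes to 11; 11 taken → place at 12.
934 hashes to 11; 11,12 taken → place at 2.
Table: [_, _, 934, _, _, _, _, 33, _, _, _, 531, 180]

3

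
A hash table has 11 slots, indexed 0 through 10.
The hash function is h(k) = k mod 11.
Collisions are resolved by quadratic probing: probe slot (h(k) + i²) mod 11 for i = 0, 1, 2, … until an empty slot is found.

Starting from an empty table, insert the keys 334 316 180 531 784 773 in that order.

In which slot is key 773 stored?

334 hashes to 4; slot 4 is free => place at 4.
316 hashes to 8; slot 8 is free => place at 8.
180 hashes to 4; 4 taken => place at 5.
531 hashes to 3; slot 3 is free => place at 3.
784 hashes to 3; 3,4 taken => place at 7.
773 hashes to 3; 3,4,7 taken => place at 1.
Table: [-, 773, -, 531, 334, 180, -, 784, 316, -, -]

1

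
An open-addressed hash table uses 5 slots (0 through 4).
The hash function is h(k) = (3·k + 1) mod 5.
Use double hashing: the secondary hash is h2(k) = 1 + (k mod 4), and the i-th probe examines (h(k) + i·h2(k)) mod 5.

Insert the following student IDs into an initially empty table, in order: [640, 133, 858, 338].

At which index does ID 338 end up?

4

640 hashes to 1; slot 1 is free -> place at 1.
133 hashes to 0; slot 0 is free -> place at 0.
858 hashes to 0, h2=3; 0 taken -> place at 3.
338 hashes to 0, h2=3; 0,3,1 taken -> place at 4.
Table: [133, 640, -, 858, 338]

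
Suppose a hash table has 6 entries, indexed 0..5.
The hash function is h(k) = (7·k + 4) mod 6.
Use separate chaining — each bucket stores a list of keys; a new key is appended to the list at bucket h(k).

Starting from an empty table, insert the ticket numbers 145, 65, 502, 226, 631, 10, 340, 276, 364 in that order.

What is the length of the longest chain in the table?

Insert 145: h=5, bucket 5 empty → new chain.
Insert 65: h=3, bucket 3 empty → new chain.
Insert 502: h=2, bucket 2 empty → new chain.
Insert 226: h=2, bucket 2 nonempty → append to chain.
Insert 631: h=5, bucket 5 nonempty → append to chain.
Insert 10: h=2, bucket 2 nonempty → append to chain.
Insert 340: h=2, bucket 2 nonempty → append to chain.
Insert 276: h=4, bucket 4 empty → new chain.
Insert 364: h=2, bucket 2 nonempty → append to chain.
Final buckets:
0: —
1: —
2: 502 -> 226 -> 10 -> 340 -> 364
3: 65
4: 276
5: 145 -> 631

5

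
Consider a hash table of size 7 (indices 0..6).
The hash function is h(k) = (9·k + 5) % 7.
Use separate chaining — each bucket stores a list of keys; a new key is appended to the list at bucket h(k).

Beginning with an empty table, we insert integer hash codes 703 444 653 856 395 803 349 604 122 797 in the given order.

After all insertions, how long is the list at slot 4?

4

Insert 703: h=4, bucket 4 empty → new chain.
Insert 444: h=4, bucket 4 nonempty → append to chain.
Insert 653: h=2, bucket 2 empty → new chain.
Insert 856: h=2, bucket 2 nonempty → append to chain.
Insert 395: h=4, bucket 4 nonempty → append to chain.
Insert 803: h=1, bucket 1 empty → new chain.
Insert 349: h=3, bucket 3 empty → new chain.
Insert 604: h=2, bucket 2 nonempty → append to chain.
Insert 122: h=4, bucket 4 nonempty → append to chain.
Insert 797: h=3, bucket 3 nonempty → append to chain.
Final buckets:
0: ∅
1: 803
2: 653 -> 856 -> 604
3: 349 -> 797
4: 703 -> 444 -> 395 -> 122
5: ∅
6: ∅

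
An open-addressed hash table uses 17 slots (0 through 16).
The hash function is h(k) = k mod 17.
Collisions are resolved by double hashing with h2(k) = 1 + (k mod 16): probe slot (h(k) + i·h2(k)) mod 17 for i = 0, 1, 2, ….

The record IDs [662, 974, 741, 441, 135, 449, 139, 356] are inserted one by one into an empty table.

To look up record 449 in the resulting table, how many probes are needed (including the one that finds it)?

662: h=16 -> slot 16
974: h=5 -> slot 5
741: h=10 -> slot 10
441: h=16, h2=10, probe 16,9 -> slot 9
135: h=16, h2=8, probe 16,7 -> slot 7
449: h=7, h2=2, probe 7,9,11 -> slot 11
139: h=3 -> slot 3
356: h=16, h2=5, probe 16,4 -> slot 4
Table: [_, _, _, 139, 356, 974, _, 135, _, 441, 741, 449, _, _, _, _, 662]
Lookup 449: h=7, h2=2, probe 7,9,11 → found at 11.

3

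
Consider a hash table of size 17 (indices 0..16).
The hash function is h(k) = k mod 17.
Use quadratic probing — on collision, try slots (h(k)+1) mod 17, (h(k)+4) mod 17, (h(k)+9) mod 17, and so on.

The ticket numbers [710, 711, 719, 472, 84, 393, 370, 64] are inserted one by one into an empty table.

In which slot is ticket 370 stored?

Insert 710: h=13, slot 13 empty => index 13.
Insert 711: h=14, slot 14 empty => index 14.
Insert 719: h=5, slot 5 empty => index 5.
Insert 472: h=13, slots 13,14 occupied => index 0.
Insert 84: h=16, slot 16 empty => index 16.
Insert 393: h=2, slot 2 empty => index 2.
Insert 370: h=13, slots 13,14,0,5 occupied => index 12.
Insert 64: h=13, slots 13,14,0,5,12 occupied => index 4.
Table: [472, -, 393, -, 64, 719, -, -, -, -, -, -, 370, 710, 711, -, 84]

12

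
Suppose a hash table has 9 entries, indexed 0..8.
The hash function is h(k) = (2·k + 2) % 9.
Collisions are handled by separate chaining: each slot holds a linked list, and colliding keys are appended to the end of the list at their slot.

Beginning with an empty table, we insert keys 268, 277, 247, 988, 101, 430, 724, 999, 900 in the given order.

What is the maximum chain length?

Insert 268: h=7, bucket 7 empty -> new chain.
Insert 277: h=7, bucket 7 nonempty -> append to chain.
Insert 247: h=1, bucket 1 empty -> new chain.
Insert 988: h=7, bucket 7 nonempty -> append to chain.
Insert 101: h=6, bucket 6 empty -> new chain.
Insert 430: h=7, bucket 7 nonempty -> append to chain.
Insert 724: h=1, bucket 1 nonempty -> append to chain.
Insert 999: h=2, bucket 2 empty -> new chain.
Insert 900: h=2, bucket 2 nonempty -> append to chain.
Final buckets:
0: ∅
1: 247 -> 724
2: 999 -> 900
3: ∅
4: ∅
5: ∅
6: 101
7: 268 -> 277 -> 988 -> 430
8: ∅

4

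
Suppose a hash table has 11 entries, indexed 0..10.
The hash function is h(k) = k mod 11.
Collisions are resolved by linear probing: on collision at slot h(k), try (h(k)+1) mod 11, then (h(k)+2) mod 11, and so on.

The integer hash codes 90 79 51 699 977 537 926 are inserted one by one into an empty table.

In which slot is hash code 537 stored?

10

90: h=2 → slot 2
79: h=2, probe 2,3 → slot 3
51: h=7 → slot 7
699: h=6 → slot 6
977: h=9 → slot 9
537: h=9, probe 9,10 → slot 10
926: h=2, probe 2,3,4 → slot 4
Table: [—, —, 90, 79, 926, —, 699, 51, —, 977, 537]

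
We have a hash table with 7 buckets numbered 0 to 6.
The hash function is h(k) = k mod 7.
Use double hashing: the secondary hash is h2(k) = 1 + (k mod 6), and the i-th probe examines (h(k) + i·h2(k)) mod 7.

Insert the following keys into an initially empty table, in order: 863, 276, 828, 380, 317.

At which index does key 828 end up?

4

863 hashes to 2; slot 2 is free → place at 2.
276 hashes to 3; slot 3 is free → place at 3.
828 hashes to 2, h2=1; 2,3 taken → place at 4.
380 hashes to 2, h2=3; 2 taken → place at 5.
317 hashes to 2, h2=6; 2 taken → place at 1.
Table: [-, 317, 863, 276, 828, 380, -]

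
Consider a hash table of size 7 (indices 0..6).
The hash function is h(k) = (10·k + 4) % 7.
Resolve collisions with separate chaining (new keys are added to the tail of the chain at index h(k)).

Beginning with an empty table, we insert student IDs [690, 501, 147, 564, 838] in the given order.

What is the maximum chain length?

Insert 690: h=2, bucket 2 empty → new chain.
Insert 501: h=2, bucket 2 nonempty → append to chain.
Insert 147: h=4, bucket 4 empty → new chain.
Insert 564: h=2, bucket 2 nonempty → append to chain.
Insert 838: h=5, bucket 5 empty → new chain.
Final buckets:
0: —
1: —
2: 690 -> 501 -> 564
3: —
4: 147
5: 838
6: —

3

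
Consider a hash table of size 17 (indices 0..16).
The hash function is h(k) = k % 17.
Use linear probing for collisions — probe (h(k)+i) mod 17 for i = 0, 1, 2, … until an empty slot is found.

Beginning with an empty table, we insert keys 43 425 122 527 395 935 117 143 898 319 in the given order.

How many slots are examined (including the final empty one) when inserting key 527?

43 hashes to 9; slot 9 is free -> place at 9.
425 hashes to 0; slot 0 is free -> place at 0.
122 hashes to 3; slot 3 is free -> place at 3.
527 hashes to 0; 0 taken -> place at 1.
395 hashes to 4; slot 4 is free -> place at 4.
935 hashes to 0; 0,1 taken -> place at 2.
117 hashes to 15; slot 15 is free -> place at 15.
143 hashes to 7; slot 7 is free -> place at 7.
898 hashes to 14; slot 14 is free -> place at 14.
319 hashes to 13; slot 13 is free -> place at 13.
Table: [425, 527, 935, 122, 395, _, _, 143, _, 43, _, _, _, 319, 898, 117, _]

2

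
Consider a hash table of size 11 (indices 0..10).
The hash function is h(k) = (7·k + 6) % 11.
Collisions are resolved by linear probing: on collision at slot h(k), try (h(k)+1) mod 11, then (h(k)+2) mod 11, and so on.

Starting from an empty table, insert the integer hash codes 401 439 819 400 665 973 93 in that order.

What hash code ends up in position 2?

973

401 hashes to 8; slot 8 is free → place at 8.
439 hashes to 10; slot 10 is free → place at 10.
819 hashes to 8; 8 taken → place at 9.
400 hashes to 1; slot 1 is free → place at 1.
665 hashes to 8; 8,9,10 taken → place at 0.
973 hashes to 8; 8,9,10,0,1 taken → place at 2.
93 hashes to 8; 8,9,10,0,1,2 taken → place at 3.
Table: [665, 400, 973, 93, ∅, ∅, ∅, ∅, 401, 819, 439]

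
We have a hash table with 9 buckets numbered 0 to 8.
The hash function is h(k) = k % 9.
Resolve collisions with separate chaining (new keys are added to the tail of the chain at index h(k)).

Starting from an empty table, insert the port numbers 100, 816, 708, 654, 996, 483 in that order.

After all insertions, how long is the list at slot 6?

100 -> bucket 1
816 -> bucket 6
708 -> bucket 6 (collision)
654 -> bucket 6 (collision)
996 -> bucket 6 (collision)
483 -> bucket 6 (collision)
Final buckets:
0: _
1: 100
2: _
3: _
4: _
5: _
6: 816 -> 708 -> 654 -> 996 -> 483
7: _
8: _

5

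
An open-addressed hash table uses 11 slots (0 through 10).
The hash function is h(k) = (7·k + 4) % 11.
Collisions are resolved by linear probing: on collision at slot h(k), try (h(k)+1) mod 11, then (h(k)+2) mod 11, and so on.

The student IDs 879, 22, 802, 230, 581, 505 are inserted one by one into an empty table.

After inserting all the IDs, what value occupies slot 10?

879: h=8 → slot 8
22: h=4 → slot 4
802: h=8, probe 8,9 → slot 9
230: h=8, probe 8,9,10 → slot 10
581: h=1 → slot 1
505: h=8, probe 8,9,10,0 → slot 0
Table: [505, 581, —, —, 22, —, —, —, 879, 802, 230]

230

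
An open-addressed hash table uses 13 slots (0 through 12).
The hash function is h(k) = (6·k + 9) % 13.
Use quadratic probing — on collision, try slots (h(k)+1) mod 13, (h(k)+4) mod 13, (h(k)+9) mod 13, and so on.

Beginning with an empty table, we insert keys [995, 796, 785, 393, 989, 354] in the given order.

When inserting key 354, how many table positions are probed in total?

Insert 995: h=12, slot 12 empty -> index 12.
Insert 796: h=1, slot 1 empty -> index 1.
Insert 785: h=0, slot 0 empty -> index 0.
Insert 393: h=1, slot 1 occupied -> index 2.
Insert 989: h=2, slot 2 occupied -> index 3.
Insert 354: h=1, slots 1,2 occupied -> index 5.
Table: [785, 796, 393, 989, -, 354, -, -, -, -, -, -, 995]

3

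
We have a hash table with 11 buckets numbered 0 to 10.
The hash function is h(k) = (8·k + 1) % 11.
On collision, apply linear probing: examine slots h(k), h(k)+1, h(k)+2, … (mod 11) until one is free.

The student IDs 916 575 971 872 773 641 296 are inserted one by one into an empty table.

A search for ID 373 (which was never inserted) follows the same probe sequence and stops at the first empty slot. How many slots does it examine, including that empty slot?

7

Insert 916: h=3, slot 3 empty => index 3.
Insert 575: h=3, slot 3 occupied => index 4.
Insert 971: h=3, slots 3,4 occupied => index 5.
Insert 872: h=3, slots 3,4,5 occupied => index 6.
Insert 773: h=3, slots 3,4,5,6 occupied => index 7.
Insert 641: h=3, slots 3,4,5,6,7 occupied => index 8.
Insert 296: h=4, slots 4,5,6,7,8 occupied => index 9.
Table: [—, —, —, 916, 575, 971, 872, 773, 641, 296, —]
Lookup 373: h=4, probe 4,5,6,7,8,9,10 → slot 10 empty, not found.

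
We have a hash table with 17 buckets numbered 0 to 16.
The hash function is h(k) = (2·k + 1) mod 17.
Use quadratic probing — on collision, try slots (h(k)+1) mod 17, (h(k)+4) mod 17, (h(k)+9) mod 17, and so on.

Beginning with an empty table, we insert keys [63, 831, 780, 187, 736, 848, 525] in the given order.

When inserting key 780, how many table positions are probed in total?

Insert 63: h=8, slot 8 empty -> index 8.
Insert 831: h=14, slot 14 empty -> index 14.
Insert 780: h=14, slot 14 occupied -> index 15.
Insert 187: h=1, slot 1 empty -> index 1.
Insert 736: h=11, slot 11 empty -> index 11.
Insert 848: h=14, slots 14,15,1 occupied -> index 6.
Insert 525: h=14, slots 14,15,1,6 occupied -> index 13.
Table: [-, 187, -, -, -, -, 848, -, 63, -, -, 736, -, 525, 831, 780, -]

2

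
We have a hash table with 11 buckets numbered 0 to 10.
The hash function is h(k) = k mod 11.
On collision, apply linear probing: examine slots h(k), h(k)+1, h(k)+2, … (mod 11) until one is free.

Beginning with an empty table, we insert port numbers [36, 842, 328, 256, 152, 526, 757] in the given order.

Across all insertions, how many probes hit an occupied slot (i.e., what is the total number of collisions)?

Insert 36: h=3, slot 3 empty → index 3.
Insert 842: h=6, slot 6 empty → index 6.
Insert 328: h=9, slot 9 empty → index 9.
Insert 256: h=3, slot 3 occupied → index 4.
Insert 152: h=9, slot 9 occupied → index 10.
Insert 526: h=9, slots 9,10 occupied → index 0.
Insert 757: h=9, slots 9,10,0 occupied → index 1.
Table: [526, 757, -, 36, 256, -, 842, -, -, 328, 152]

7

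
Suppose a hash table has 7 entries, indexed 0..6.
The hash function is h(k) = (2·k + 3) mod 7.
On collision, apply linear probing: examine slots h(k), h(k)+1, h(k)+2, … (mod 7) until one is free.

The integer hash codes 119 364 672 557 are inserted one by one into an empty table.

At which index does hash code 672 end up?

5

119 hashes to 3; slot 3 is free => place at 3.
364 hashes to 3; 3 taken => place at 4.
672 hashes to 3; 3,4 taken => place at 5.
557 hashes to 4; 4,5 taken => place at 6.
Table: [_, _, _, 119, 364, 672, 557]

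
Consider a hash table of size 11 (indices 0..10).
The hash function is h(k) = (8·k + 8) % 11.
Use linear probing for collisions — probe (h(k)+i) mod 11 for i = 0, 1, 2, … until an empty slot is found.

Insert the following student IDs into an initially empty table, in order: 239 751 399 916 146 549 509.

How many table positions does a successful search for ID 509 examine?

239 hashes to 6; slot 6 is free => place at 6.
751 hashes to 10; slot 10 is free => place at 10.
399 hashes to 10; 10 taken => place at 0.
916 hashes to 10; 10,0 taken => place at 1.
146 hashes to 10; 10,0,1 taken => place at 2.
549 hashes to 0; 0,1,2 taken => place at 3.
509 hashes to 10; 10,0,1,2,3 taken => place at 4.
Table: [399, 916, 146, 549, 509, ∅, 239, ∅, ∅, ∅, 751]
Lookup 509: h=10, probe 10,0,1,2,3,4 → found at 4.

6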